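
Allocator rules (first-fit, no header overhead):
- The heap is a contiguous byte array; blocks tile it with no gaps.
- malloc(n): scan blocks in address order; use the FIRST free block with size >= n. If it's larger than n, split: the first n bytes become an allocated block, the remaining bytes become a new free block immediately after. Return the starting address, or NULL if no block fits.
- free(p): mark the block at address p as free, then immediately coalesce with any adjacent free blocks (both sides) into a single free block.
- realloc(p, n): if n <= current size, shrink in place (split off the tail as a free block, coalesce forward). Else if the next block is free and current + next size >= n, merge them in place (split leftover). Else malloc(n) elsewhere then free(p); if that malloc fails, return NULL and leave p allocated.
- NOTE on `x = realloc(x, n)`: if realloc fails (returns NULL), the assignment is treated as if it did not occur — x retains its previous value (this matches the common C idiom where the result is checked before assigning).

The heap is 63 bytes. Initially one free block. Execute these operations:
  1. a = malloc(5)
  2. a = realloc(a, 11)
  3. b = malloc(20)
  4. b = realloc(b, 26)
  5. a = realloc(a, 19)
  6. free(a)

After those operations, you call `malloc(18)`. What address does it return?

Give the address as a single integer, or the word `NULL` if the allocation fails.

Op 1: a = malloc(5) -> a = 0; heap: [0-4 ALLOC][5-62 FREE]
Op 2: a = realloc(a, 11) -> a = 0; heap: [0-10 ALLOC][11-62 FREE]
Op 3: b = malloc(20) -> b = 11; heap: [0-10 ALLOC][11-30 ALLOC][31-62 FREE]
Op 4: b = realloc(b, 26) -> b = 11; heap: [0-10 ALLOC][11-36 ALLOC][37-62 FREE]
Op 5: a = realloc(a, 19) -> a = 37; heap: [0-10 FREE][11-36 ALLOC][37-55 ALLOC][56-62 FREE]
Op 6: free(a) -> (freed a); heap: [0-10 FREE][11-36 ALLOC][37-62 FREE]
malloc(18): first-fit scan over [0-10 FREE][11-36 ALLOC][37-62 FREE] -> 37

Answer: 37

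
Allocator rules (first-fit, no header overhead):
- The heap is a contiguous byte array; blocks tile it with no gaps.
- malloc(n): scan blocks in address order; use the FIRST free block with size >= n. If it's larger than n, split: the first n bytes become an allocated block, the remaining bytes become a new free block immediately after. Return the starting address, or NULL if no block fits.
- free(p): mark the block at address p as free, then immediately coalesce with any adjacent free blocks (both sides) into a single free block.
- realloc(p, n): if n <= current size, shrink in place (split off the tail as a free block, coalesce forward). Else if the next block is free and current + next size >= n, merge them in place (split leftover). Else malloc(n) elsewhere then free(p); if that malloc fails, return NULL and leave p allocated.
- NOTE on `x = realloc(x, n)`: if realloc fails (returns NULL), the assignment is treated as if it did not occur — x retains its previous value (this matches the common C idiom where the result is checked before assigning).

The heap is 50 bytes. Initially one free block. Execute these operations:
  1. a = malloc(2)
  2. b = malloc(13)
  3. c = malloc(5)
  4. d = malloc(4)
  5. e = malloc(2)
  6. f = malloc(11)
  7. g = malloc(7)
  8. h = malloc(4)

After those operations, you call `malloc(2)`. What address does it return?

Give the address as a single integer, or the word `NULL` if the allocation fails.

Answer: 48

Derivation:
Op 1: a = malloc(2) -> a = 0; heap: [0-1 ALLOC][2-49 FREE]
Op 2: b = malloc(13) -> b = 2; heap: [0-1 ALLOC][2-14 ALLOC][15-49 FREE]
Op 3: c = malloc(5) -> c = 15; heap: [0-1 ALLOC][2-14 ALLOC][15-19 ALLOC][20-49 FREE]
Op 4: d = malloc(4) -> d = 20; heap: [0-1 ALLOC][2-14 ALLOC][15-19 ALLOC][20-23 ALLOC][24-49 FREE]
Op 5: e = malloc(2) -> e = 24; heap: [0-1 ALLOC][2-14 ALLOC][15-19 ALLOC][20-23 ALLOC][24-25 ALLOC][26-49 FREE]
Op 6: f = malloc(11) -> f = 26; heap: [0-1 ALLOC][2-14 ALLOC][15-19 ALLOC][20-23 ALLOC][24-25 ALLOC][26-36 ALLOC][37-49 FREE]
Op 7: g = malloc(7) -> g = 37; heap: [0-1 ALLOC][2-14 ALLOC][15-19 ALLOC][20-23 ALLOC][24-25 ALLOC][26-36 ALLOC][37-43 ALLOC][44-49 FREE]
Op 8: h = malloc(4) -> h = 44; heap: [0-1 ALLOC][2-14 ALLOC][15-19 ALLOC][20-23 ALLOC][24-25 ALLOC][26-36 ALLOC][37-43 ALLOC][44-47 ALLOC][48-49 FREE]
malloc(2): first-fit scan over [0-1 ALLOC][2-14 ALLOC][15-19 ALLOC][20-23 ALLOC][24-25 ALLOC][26-36 ALLOC][37-43 ALLOC][44-47 ALLOC][48-49 FREE] -> 48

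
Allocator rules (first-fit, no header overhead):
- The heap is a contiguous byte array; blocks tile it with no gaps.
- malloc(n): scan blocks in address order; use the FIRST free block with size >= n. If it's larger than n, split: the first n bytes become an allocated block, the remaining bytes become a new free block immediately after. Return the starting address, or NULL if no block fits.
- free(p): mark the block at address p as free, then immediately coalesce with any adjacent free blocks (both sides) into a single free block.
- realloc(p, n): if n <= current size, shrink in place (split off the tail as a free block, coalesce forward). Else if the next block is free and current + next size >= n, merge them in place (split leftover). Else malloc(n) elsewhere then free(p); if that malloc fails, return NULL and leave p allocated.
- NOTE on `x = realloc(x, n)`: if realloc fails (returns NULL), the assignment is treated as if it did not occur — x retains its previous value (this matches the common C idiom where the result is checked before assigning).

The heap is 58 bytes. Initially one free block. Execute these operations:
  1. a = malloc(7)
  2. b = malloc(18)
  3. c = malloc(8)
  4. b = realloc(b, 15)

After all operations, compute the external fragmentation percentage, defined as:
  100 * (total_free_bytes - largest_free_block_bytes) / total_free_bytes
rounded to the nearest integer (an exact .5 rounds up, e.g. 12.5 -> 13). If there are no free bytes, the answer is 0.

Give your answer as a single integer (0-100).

Answer: 11

Derivation:
Op 1: a = malloc(7) -> a = 0; heap: [0-6 ALLOC][7-57 FREE]
Op 2: b = malloc(18) -> b = 7; heap: [0-6 ALLOC][7-24 ALLOC][25-57 FREE]
Op 3: c = malloc(8) -> c = 25; heap: [0-6 ALLOC][7-24 ALLOC][25-32 ALLOC][33-57 FREE]
Op 4: b = realloc(b, 15) -> b = 7; heap: [0-6 ALLOC][7-21 ALLOC][22-24 FREE][25-32 ALLOC][33-57 FREE]
Free blocks: [3 25] total_free=28 largest=25 -> 100*(28-25)/28 = 300/28 ≈ 10.714 -> rounds to 11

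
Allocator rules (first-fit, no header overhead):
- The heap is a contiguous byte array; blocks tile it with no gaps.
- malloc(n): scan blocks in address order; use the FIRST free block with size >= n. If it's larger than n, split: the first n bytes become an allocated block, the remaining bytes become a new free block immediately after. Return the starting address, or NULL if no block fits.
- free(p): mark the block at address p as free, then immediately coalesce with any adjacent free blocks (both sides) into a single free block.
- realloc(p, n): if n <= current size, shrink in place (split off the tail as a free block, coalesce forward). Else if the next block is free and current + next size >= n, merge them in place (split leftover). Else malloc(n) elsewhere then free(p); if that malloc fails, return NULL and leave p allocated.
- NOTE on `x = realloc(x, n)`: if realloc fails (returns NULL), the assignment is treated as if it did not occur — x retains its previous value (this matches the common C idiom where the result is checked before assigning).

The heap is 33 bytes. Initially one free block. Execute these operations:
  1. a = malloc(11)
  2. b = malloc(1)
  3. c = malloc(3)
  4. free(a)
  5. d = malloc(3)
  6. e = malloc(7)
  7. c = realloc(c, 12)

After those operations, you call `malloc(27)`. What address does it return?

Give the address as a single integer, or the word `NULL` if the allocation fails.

Op 1: a = malloc(11) -> a = 0; heap: [0-10 ALLOC][11-32 FREE]
Op 2: b = malloc(1) -> b = 11; heap: [0-10 ALLOC][11-11 ALLOC][12-32 FREE]
Op 3: c = malloc(3) -> c = 12; heap: [0-10 ALLOC][11-11 ALLOC][12-14 ALLOC][15-32 FREE]
Op 4: free(a) -> (freed a); heap: [0-10 FREE][11-11 ALLOC][12-14 ALLOC][15-32 FREE]
Op 5: d = malloc(3) -> d = 0; heap: [0-2 ALLOC][3-10 FREE][11-11 ALLOC][12-14 ALLOC][15-32 FREE]
Op 6: e = malloc(7) -> e = 3; heap: [0-2 ALLOC][3-9 ALLOC][10-10 FREE][11-11 ALLOC][12-14 ALLOC][15-32 FREE]
Op 7: c = realloc(c, 12) -> c = 12; heap: [0-2 ALLOC][3-9 ALLOC][10-10 FREE][11-11 ALLOC][12-23 ALLOC][24-32 FREE]
malloc(27): first-fit scan over [0-2 ALLOC][3-9 ALLOC][10-10 FREE][11-11 ALLOC][12-23 ALLOC][24-32 FREE] -> NULL

Answer: NULL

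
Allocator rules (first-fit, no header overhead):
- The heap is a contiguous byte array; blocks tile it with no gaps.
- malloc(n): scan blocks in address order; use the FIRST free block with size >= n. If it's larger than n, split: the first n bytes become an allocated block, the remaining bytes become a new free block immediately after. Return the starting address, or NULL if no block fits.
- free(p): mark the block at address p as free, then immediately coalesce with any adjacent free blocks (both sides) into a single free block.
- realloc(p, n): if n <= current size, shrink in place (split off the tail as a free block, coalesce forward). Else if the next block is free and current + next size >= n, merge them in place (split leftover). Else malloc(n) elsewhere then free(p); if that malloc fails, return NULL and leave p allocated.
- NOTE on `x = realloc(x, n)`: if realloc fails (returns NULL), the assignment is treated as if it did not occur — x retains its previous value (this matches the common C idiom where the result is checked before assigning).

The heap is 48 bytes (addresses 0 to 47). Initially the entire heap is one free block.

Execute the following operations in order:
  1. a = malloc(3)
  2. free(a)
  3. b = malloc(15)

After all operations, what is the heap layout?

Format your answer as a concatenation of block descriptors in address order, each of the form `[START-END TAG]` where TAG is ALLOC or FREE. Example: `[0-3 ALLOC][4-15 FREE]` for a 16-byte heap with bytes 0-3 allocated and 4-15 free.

Op 1: a = malloc(3) -> a = 0; heap: [0-2 ALLOC][3-47 FREE]
Op 2: free(a) -> (freed a); heap: [0-47 FREE]
Op 3: b = malloc(15) -> b = 0; heap: [0-14 ALLOC][15-47 FREE]

Answer: [0-14 ALLOC][15-47 FREE]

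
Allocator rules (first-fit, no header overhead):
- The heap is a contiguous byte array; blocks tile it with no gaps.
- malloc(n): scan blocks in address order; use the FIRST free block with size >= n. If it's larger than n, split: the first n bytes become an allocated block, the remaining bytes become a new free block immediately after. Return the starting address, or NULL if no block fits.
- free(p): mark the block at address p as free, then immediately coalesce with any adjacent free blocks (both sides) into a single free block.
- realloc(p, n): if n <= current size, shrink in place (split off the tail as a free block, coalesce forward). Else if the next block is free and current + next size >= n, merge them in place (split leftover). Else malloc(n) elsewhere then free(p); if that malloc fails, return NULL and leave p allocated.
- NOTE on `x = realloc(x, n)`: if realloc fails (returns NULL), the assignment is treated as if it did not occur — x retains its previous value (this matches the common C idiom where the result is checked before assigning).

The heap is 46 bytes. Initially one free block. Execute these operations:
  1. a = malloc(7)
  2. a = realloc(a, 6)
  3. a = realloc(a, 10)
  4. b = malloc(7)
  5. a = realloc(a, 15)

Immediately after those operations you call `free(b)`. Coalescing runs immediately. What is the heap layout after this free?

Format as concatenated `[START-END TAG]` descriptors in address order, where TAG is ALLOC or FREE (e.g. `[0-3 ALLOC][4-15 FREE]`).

Op 1: a = malloc(7) -> a = 0; heap: [0-6 ALLOC][7-45 FREE]
Op 2: a = realloc(a, 6) -> a = 0; heap: [0-5 ALLOC][6-45 FREE]
Op 3: a = realloc(a, 10) -> a = 0; heap: [0-9 ALLOC][10-45 FREE]
Op 4: b = malloc(7) -> b = 10; heap: [0-9 ALLOC][10-16 ALLOC][17-45 FREE]
Op 5: a = realloc(a, 15) -> a = 17; heap: [0-9 FREE][10-16 ALLOC][17-31 ALLOC][32-45 FREE]
free(b): b = 10 -> block [10-16 ALLOC]; mark free, coalesce with adjacent free neighbors -> [0-16 FREE][17-31 ALLOC][32-45 FREE]

Answer: [0-16 FREE][17-31 ALLOC][32-45 FREE]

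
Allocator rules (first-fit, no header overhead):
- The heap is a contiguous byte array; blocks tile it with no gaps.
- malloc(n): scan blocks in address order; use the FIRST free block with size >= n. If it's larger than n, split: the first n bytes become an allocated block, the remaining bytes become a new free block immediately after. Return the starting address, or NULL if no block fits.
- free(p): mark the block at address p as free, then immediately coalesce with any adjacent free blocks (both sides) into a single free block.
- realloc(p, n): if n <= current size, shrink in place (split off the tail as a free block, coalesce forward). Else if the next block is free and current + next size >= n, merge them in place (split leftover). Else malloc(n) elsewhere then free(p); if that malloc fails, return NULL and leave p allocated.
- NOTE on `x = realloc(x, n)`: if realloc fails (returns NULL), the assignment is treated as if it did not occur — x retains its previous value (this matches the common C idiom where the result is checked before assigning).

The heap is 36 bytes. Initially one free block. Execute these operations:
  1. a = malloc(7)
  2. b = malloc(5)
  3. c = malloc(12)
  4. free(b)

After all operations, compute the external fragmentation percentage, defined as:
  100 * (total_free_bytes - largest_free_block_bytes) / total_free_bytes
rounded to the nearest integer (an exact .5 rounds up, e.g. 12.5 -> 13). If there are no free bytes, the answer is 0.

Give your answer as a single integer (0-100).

Op 1: a = malloc(7) -> a = 0; heap: [0-6 ALLOC][7-35 FREE]
Op 2: b = malloc(5) -> b = 7; heap: [0-6 ALLOC][7-11 ALLOC][12-35 FREE]
Op 3: c = malloc(12) -> c = 12; heap: [0-6 ALLOC][7-11 ALLOC][12-23 ALLOC][24-35 FREE]
Op 4: free(b) -> (freed b); heap: [0-6 ALLOC][7-11 FREE][12-23 ALLOC][24-35 FREE]
Free blocks: [5 12] total_free=17 largest=12 -> 100*(17-12)/17 = 500/17 ≈ 29.412 -> rounds to 29

Answer: 29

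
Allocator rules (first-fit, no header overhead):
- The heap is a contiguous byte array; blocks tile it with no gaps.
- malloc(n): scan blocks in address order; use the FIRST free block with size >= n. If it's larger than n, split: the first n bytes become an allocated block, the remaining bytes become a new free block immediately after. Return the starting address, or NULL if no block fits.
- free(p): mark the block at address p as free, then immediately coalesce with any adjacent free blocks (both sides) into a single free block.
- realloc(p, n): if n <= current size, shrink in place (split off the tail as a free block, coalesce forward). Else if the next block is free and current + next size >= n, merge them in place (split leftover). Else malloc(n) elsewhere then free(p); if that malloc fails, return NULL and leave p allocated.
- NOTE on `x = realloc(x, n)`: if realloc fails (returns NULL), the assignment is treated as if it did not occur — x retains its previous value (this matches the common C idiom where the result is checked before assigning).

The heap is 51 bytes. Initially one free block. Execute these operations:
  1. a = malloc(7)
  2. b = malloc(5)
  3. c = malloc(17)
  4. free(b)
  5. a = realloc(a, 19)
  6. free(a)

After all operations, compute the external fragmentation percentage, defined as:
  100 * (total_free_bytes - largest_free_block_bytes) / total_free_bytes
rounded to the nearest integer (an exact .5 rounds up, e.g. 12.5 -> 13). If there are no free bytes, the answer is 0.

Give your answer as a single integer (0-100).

Answer: 35

Derivation:
Op 1: a = malloc(7) -> a = 0; heap: [0-6 ALLOC][7-50 FREE]
Op 2: b = malloc(5) -> b = 7; heap: [0-6 ALLOC][7-11 ALLOC][12-50 FREE]
Op 3: c = malloc(17) -> c = 12; heap: [0-6 ALLOC][7-11 ALLOC][12-28 ALLOC][29-50 FREE]
Op 4: free(b) -> (freed b); heap: [0-6 ALLOC][7-11 FREE][12-28 ALLOC][29-50 FREE]
Op 5: a = realloc(a, 19) -> a = 29; heap: [0-11 FREE][12-28 ALLOC][29-47 ALLOC][48-50 FREE]
Op 6: free(a) -> (freed a); heap: [0-11 FREE][12-28 ALLOC][29-50 FREE]
Free blocks: [12 22] total_free=34 largest=22 -> 100*(34-22)/34 = 1200/34 ≈ 35.294 -> rounds to 35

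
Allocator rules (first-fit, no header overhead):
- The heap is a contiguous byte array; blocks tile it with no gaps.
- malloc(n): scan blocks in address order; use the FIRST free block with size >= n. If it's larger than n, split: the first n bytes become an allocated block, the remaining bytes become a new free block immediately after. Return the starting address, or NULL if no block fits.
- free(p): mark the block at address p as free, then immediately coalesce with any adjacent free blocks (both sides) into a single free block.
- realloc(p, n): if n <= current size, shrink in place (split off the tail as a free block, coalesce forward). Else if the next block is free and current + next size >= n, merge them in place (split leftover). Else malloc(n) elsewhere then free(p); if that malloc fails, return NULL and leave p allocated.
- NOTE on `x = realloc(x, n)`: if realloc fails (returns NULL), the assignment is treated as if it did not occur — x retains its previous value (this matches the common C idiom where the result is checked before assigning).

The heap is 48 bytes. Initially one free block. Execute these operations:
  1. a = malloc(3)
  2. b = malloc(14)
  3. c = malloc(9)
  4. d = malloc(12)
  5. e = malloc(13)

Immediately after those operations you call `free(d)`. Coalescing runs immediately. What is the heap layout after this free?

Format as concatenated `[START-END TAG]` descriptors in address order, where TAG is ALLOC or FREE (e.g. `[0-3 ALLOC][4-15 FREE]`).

Answer: [0-2 ALLOC][3-16 ALLOC][17-25 ALLOC][26-47 FREE]

Derivation:
Op 1: a = malloc(3) -> a = 0; heap: [0-2 ALLOC][3-47 FREE]
Op 2: b = malloc(14) -> b = 3; heap: [0-2 ALLOC][3-16 ALLOC][17-47 FREE]
Op 3: c = malloc(9) -> c = 17; heap: [0-2 ALLOC][3-16 ALLOC][17-25 ALLOC][26-47 FREE]
Op 4: d = malloc(12) -> d = 26; heap: [0-2 ALLOC][3-16 ALLOC][17-25 ALLOC][26-37 ALLOC][38-47 FREE]
Op 5: e = malloc(13) -> e = NULL; heap: [0-2 ALLOC][3-16 ALLOC][17-25 ALLOC][26-37 ALLOC][38-47 FREE]
free(d): d = 26 -> block [26-37 ALLOC]; mark free, coalesce with adjacent free neighbors -> [0-2 ALLOC][3-16 ALLOC][17-25 ALLOC][26-47 FREE]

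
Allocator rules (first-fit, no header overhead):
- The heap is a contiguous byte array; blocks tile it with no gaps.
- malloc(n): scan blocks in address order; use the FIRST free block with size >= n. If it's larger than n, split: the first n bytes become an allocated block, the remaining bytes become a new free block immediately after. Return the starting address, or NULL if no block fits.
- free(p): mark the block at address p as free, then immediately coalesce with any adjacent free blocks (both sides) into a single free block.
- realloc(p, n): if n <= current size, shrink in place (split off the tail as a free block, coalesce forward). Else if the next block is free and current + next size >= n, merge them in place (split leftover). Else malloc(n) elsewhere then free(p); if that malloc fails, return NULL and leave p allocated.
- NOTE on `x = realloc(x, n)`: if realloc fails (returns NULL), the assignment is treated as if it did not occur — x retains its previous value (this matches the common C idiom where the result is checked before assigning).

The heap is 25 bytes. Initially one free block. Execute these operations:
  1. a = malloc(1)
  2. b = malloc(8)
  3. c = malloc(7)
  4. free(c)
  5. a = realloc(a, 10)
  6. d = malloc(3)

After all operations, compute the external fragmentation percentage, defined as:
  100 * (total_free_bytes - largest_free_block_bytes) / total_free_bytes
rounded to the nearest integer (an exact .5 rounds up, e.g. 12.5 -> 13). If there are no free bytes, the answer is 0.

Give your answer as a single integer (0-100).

Op 1: a = malloc(1) -> a = 0; heap: [0-0 ALLOC][1-24 FREE]
Op 2: b = malloc(8) -> b = 1; heap: [0-0 ALLOC][1-8 ALLOC][9-24 FREE]
Op 3: c = malloc(7) -> c = 9; heap: [0-0 ALLOC][1-8 ALLOC][9-15 ALLOC][16-24 FREE]
Op 4: free(c) -> (freed c); heap: [0-0 ALLOC][1-8 ALLOC][9-24 FREE]
Op 5: a = realloc(a, 10) -> a = 9; heap: [0-0 FREE][1-8 ALLOC][9-18 ALLOC][19-24 FREE]
Op 6: d = malloc(3) -> d = 19; heap: [0-0 FREE][1-8 ALLOC][9-18 ALLOC][19-21 ALLOC][22-24 FREE]
Free blocks: [1 3] total_free=4 largest=3 -> 100*(4-3)/4 = 100/4 = 25

Answer: 25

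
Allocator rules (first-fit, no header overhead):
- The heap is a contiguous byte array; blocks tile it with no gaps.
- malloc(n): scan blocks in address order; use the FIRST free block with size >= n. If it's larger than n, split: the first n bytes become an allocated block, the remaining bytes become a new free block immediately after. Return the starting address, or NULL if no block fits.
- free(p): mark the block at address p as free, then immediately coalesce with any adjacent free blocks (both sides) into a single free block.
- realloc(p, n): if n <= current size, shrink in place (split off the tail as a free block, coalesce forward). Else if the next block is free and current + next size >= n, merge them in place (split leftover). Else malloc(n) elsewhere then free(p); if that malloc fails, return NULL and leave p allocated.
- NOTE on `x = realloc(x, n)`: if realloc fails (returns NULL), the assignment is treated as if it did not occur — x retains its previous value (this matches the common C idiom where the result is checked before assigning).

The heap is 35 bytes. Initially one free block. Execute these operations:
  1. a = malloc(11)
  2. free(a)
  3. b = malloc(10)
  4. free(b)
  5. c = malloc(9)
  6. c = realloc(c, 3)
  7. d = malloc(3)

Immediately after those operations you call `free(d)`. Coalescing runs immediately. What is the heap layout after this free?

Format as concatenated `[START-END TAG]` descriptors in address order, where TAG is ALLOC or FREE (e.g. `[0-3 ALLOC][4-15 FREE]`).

Op 1: a = malloc(11) -> a = 0; heap: [0-10 ALLOC][11-34 FREE]
Op 2: free(a) -> (freed a); heap: [0-34 FREE]
Op 3: b = malloc(10) -> b = 0; heap: [0-9 ALLOC][10-34 FREE]
Op 4: free(b) -> (freed b); heap: [0-34 FREE]
Op 5: c = malloc(9) -> c = 0; heap: [0-8 ALLOC][9-34 FREE]
Op 6: c = realloc(c, 3) -> c = 0; heap: [0-2 ALLOC][3-34 FREE]
Op 7: d = malloc(3) -> d = 3; heap: [0-2 ALLOC][3-5 ALLOC][6-34 FREE]
free(d): d = 3 -> block [3-5 ALLOC]; mark free, coalesce with adjacent free neighbors -> [0-2 ALLOC][3-34 FREE]

Answer: [0-2 ALLOC][3-34 FREE]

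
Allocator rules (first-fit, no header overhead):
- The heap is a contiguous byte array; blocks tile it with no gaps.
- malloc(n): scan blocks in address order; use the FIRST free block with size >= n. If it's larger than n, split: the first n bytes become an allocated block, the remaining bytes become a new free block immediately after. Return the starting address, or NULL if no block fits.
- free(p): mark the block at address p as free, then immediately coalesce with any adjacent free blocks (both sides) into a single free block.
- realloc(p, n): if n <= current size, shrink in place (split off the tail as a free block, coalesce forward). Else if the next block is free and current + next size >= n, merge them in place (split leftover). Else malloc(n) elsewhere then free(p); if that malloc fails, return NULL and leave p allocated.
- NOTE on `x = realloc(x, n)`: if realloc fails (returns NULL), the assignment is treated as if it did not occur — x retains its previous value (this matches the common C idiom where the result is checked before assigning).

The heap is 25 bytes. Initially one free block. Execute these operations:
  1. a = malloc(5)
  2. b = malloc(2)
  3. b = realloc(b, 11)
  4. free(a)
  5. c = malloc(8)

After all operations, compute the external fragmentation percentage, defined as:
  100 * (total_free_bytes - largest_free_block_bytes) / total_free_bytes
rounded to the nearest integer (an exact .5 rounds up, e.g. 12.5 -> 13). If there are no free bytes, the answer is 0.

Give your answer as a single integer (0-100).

Op 1: a = malloc(5) -> a = 0; heap: [0-4 ALLOC][5-24 FREE]
Op 2: b = malloc(2) -> b = 5; heap: [0-4 ALLOC][5-6 ALLOC][7-24 FREE]
Op 3: b = realloc(b, 11) -> b = 5; heap: [0-4 ALLOC][5-15 ALLOC][16-24 FREE]
Op 4: free(a) -> (freed a); heap: [0-4 FREE][5-15 ALLOC][16-24 FREE]
Op 5: c = malloc(8) -> c = 16; heap: [0-4 FREE][5-15 ALLOC][16-23 ALLOC][24-24 FREE]
Free blocks: [5 1] total_free=6 largest=5 -> 100*(6-5)/6 = 100/6 ≈ 16.667 -> rounds to 17

Answer: 17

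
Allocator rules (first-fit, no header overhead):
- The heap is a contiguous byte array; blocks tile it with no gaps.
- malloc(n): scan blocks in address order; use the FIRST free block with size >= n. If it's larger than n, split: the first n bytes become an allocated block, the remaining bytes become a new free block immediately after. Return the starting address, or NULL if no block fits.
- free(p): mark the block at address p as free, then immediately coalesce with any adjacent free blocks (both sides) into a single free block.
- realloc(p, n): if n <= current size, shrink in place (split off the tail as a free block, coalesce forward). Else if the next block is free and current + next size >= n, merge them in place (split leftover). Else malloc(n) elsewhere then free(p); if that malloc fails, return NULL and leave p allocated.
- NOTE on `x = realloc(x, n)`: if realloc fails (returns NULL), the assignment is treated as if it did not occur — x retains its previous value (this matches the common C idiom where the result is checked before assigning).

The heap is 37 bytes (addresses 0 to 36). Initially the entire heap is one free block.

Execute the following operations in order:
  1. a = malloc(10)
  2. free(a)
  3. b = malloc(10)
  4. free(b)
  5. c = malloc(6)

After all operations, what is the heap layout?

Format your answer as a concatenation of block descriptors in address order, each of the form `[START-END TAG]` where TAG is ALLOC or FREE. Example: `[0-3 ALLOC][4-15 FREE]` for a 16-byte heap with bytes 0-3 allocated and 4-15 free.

Op 1: a = malloc(10) -> a = 0; heap: [0-9 ALLOC][10-36 FREE]
Op 2: free(a) -> (freed a); heap: [0-36 FREE]
Op 3: b = malloc(10) -> b = 0; heap: [0-9 ALLOC][10-36 FREE]
Op 4: free(b) -> (freed b); heap: [0-36 FREE]
Op 5: c = malloc(6) -> c = 0; heap: [0-5 ALLOC][6-36 FREE]

Answer: [0-5 ALLOC][6-36 FREE]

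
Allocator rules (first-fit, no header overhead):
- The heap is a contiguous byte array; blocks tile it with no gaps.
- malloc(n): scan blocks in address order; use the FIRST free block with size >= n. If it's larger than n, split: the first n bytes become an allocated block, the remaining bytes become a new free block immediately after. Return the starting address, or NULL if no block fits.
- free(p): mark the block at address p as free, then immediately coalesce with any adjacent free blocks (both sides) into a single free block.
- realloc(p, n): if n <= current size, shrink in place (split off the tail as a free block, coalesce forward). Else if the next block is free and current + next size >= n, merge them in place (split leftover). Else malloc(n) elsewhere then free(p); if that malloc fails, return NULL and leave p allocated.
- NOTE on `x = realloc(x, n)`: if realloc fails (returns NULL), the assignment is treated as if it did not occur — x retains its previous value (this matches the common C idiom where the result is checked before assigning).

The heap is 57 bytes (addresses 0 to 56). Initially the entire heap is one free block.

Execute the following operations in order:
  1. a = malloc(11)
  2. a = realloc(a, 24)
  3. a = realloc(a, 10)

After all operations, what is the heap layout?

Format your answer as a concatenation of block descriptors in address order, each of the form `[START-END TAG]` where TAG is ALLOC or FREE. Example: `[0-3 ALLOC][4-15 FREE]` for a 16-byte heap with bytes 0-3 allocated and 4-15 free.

Answer: [0-9 ALLOC][10-56 FREE]

Derivation:
Op 1: a = malloc(11) -> a = 0; heap: [0-10 ALLOC][11-56 FREE]
Op 2: a = realloc(a, 24) -> a = 0; heap: [0-23 ALLOC][24-56 FREE]
Op 3: a = realloc(a, 10) -> a = 0; heap: [0-9 ALLOC][10-56 FREE]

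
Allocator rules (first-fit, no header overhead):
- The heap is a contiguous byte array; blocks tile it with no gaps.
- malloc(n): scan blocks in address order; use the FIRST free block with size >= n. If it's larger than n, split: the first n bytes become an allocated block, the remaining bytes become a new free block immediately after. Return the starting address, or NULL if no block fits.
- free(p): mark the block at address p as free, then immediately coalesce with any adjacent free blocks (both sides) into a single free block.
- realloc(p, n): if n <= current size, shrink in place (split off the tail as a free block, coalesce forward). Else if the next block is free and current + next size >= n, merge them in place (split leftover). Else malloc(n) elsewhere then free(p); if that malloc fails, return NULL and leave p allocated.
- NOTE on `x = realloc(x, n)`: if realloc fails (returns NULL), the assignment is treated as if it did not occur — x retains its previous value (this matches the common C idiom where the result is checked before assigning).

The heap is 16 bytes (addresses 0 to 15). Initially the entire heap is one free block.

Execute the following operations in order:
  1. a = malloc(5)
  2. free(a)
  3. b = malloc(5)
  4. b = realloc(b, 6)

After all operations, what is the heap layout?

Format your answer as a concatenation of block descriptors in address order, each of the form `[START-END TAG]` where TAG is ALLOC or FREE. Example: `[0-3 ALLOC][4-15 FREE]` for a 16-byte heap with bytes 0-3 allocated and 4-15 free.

Answer: [0-5 ALLOC][6-15 FREE]

Derivation:
Op 1: a = malloc(5) -> a = 0; heap: [0-4 ALLOC][5-15 FREE]
Op 2: free(a) -> (freed a); heap: [0-15 FREE]
Op 3: b = malloc(5) -> b = 0; heap: [0-4 ALLOC][5-15 FREE]
Op 4: b = realloc(b, 6) -> b = 0; heap: [0-5 ALLOC][6-15 FREE]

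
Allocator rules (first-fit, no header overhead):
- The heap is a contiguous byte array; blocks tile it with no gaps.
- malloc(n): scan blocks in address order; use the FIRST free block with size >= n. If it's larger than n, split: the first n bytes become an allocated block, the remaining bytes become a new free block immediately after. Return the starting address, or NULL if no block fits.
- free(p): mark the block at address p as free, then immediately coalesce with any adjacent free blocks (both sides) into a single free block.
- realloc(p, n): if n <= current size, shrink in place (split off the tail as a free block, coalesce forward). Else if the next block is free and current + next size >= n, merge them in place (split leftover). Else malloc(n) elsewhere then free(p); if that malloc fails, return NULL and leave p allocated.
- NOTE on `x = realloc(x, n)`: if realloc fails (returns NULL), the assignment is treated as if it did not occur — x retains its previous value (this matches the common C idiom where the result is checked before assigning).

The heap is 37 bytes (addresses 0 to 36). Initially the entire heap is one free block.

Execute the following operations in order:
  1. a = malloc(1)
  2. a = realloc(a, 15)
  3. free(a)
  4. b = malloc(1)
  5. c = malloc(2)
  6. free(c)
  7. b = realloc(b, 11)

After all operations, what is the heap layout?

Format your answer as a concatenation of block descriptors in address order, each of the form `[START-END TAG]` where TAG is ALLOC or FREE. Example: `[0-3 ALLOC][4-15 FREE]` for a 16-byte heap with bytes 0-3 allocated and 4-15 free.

Op 1: a = malloc(1) -> a = 0; heap: [0-0 ALLOC][1-36 FREE]
Op 2: a = realloc(a, 15) -> a = 0; heap: [0-14 ALLOC][15-36 FREE]
Op 3: free(a) -> (freed a); heap: [0-36 FREE]
Op 4: b = malloc(1) -> b = 0; heap: [0-0 ALLOC][1-36 FREE]
Op 5: c = malloc(2) -> c = 1; heap: [0-0 ALLOC][1-2 ALLOC][3-36 FREE]
Op 6: free(c) -> (freed c); heap: [0-0 ALLOC][1-36 FREE]
Op 7: b = realloc(b, 11) -> b = 0; heap: [0-10 ALLOC][11-36 FREE]

Answer: [0-10 ALLOC][11-36 FREE]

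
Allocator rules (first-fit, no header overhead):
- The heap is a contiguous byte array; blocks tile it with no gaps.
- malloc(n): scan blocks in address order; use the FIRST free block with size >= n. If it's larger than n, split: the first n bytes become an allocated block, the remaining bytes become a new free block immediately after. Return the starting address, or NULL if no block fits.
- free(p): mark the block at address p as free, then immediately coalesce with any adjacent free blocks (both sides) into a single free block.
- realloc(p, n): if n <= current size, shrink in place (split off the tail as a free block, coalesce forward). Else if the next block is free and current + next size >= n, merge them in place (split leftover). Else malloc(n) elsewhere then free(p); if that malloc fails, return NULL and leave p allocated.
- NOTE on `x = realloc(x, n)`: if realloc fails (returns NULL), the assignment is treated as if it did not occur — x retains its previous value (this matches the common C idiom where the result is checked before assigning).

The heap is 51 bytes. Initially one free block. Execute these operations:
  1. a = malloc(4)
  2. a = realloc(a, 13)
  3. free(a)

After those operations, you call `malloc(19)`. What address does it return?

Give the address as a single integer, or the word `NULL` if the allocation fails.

Op 1: a = malloc(4) -> a = 0; heap: [0-3 ALLOC][4-50 FREE]
Op 2: a = realloc(a, 13) -> a = 0; heap: [0-12 ALLOC][13-50 FREE]
Op 3: free(a) -> (freed a); heap: [0-50 FREE]
malloc(19): first-fit scan over [0-50 FREE] -> 0

Answer: 0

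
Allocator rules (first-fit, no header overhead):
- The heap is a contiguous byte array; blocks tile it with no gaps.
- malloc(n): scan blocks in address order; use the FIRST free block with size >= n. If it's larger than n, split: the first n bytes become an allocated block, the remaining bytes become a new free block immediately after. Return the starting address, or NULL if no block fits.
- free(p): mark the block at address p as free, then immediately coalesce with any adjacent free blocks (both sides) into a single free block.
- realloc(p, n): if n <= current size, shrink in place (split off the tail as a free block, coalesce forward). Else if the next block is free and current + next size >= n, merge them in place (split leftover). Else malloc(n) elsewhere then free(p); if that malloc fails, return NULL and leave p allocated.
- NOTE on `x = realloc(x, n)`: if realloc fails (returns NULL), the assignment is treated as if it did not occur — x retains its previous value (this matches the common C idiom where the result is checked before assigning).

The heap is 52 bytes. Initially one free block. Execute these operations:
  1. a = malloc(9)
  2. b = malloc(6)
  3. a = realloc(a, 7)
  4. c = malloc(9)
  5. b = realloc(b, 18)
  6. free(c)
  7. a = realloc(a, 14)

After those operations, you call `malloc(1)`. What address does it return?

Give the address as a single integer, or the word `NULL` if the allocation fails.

Op 1: a = malloc(9) -> a = 0; heap: [0-8 ALLOC][9-51 FREE]
Op 2: b = malloc(6) -> b = 9; heap: [0-8 ALLOC][9-14 ALLOC][15-51 FREE]
Op 3: a = realloc(a, 7) -> a = 0; heap: [0-6 ALLOC][7-8 FREE][9-14 ALLOC][15-51 FREE]
Op 4: c = malloc(9) -> c = 15; heap: [0-6 ALLOC][7-8 FREE][9-14 ALLOC][15-23 ALLOC][24-51 FREE]
Op 5: b = realloc(b, 18) -> b = 24; heap: [0-6 ALLOC][7-14 FREE][15-23 ALLOC][24-41 ALLOC][42-51 FREE]
Op 6: free(c) -> (freed c); heap: [0-6 ALLOC][7-23 FREE][24-41 ALLOC][42-51 FREE]
Op 7: a = realloc(a, 14) -> a = 0; heap: [0-13 ALLOC][14-23 FREE][24-41 ALLOC][42-51 FREE]
malloc(1): first-fit scan over [0-13 ALLOC][14-23 FREE][24-41 ALLOC][42-51 FREE] -> 14

Answer: 14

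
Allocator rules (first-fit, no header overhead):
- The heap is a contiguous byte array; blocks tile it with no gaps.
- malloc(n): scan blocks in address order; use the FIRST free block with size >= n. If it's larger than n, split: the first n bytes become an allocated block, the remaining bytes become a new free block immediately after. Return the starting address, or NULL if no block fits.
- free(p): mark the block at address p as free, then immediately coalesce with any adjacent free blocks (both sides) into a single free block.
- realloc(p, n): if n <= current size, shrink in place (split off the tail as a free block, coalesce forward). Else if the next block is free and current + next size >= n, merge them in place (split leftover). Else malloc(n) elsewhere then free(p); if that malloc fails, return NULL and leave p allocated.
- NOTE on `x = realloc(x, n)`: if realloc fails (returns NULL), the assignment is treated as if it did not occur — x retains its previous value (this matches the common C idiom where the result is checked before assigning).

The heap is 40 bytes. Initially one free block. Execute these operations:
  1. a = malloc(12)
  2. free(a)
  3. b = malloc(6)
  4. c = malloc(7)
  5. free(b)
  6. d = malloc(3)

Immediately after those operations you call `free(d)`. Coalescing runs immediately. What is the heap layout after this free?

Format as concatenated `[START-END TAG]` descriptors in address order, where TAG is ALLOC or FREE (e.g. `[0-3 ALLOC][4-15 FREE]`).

Op 1: a = malloc(12) -> a = 0; heap: [0-11 ALLOC][12-39 FREE]
Op 2: free(a) -> (freed a); heap: [0-39 FREE]
Op 3: b = malloc(6) -> b = 0; heap: [0-5 ALLOC][6-39 FREE]
Op 4: c = malloc(7) -> c = 6; heap: [0-5 ALLOC][6-12 ALLOC][13-39 FREE]
Op 5: free(b) -> (freed b); heap: [0-5 FREE][6-12 ALLOC][13-39 FREE]
Op 6: d = malloc(3) -> d = 0; heap: [0-2 ALLOC][3-5 FREE][6-12 ALLOC][13-39 FREE]
free(d): d = 0 -> block [0-2 ALLOC]; mark free, coalesce with adjacent free neighbors -> [0-5 FREE][6-12 ALLOC][13-39 FREE]

Answer: [0-5 FREE][6-12 ALLOC][13-39 FREE]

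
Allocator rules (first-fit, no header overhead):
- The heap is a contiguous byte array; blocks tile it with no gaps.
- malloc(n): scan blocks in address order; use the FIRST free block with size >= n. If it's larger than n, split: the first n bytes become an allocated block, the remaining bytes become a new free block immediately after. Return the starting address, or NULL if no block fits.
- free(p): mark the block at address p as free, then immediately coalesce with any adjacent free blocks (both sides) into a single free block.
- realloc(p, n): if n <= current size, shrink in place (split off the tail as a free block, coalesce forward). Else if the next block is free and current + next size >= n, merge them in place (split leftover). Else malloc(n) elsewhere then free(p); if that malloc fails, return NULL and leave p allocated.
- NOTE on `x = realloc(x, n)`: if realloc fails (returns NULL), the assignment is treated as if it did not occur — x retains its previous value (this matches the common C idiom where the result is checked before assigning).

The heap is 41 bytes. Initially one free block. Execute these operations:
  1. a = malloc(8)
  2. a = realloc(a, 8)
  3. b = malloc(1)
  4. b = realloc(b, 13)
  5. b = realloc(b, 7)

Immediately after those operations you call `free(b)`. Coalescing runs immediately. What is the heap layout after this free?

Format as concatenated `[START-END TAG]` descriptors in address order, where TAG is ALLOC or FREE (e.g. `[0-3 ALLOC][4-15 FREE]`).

Op 1: a = malloc(8) -> a = 0; heap: [0-7 ALLOC][8-40 FREE]
Op 2: a = realloc(a, 8) -> a = 0; heap: [0-7 ALLOC][8-40 FREE]
Op 3: b = malloc(1) -> b = 8; heap: [0-7 ALLOC][8-8 ALLOC][9-40 FREE]
Op 4: b = realloc(b, 13) -> b = 8; heap: [0-7 ALLOC][8-20 ALLOC][21-40 FREE]
Op 5: b = realloc(b, 7) -> b = 8; heap: [0-7 ALLOC][8-14 ALLOC][15-40 FREE]
free(b): b = 8 -> block [8-14 ALLOC]; mark free, coalesce with adjacent free neighbors -> [0-7 ALLOC][8-40 FREE]

Answer: [0-7 ALLOC][8-40 FREE]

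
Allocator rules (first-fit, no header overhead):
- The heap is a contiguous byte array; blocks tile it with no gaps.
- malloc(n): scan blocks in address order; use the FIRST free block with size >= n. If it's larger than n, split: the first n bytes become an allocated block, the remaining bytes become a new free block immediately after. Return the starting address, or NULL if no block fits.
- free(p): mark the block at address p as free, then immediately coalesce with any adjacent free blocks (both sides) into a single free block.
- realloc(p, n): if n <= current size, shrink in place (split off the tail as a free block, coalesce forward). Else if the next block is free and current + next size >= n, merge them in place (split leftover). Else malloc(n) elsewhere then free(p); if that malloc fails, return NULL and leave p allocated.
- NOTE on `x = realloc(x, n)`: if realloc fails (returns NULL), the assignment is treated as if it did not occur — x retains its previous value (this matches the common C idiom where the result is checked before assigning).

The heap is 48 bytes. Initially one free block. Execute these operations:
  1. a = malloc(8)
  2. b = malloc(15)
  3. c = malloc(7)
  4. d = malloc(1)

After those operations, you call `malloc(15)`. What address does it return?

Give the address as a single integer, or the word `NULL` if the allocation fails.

Op 1: a = malloc(8) -> a = 0; heap: [0-7 ALLOC][8-47 FREE]
Op 2: b = malloc(15) -> b = 8; heap: [0-7 ALLOC][8-22 ALLOC][23-47 FREE]
Op 3: c = malloc(7) -> c = 23; heap: [0-7 ALLOC][8-22 ALLOC][23-29 ALLOC][30-47 FREE]
Op 4: d = malloc(1) -> d = 30; heap: [0-7 ALLOC][8-22 ALLOC][23-29 ALLOC][30-30 ALLOC][31-47 FREE]
malloc(15): first-fit scan over [0-7 ALLOC][8-22 ALLOC][23-29 ALLOC][30-30 ALLOC][31-47 FREE] -> 31

Answer: 31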